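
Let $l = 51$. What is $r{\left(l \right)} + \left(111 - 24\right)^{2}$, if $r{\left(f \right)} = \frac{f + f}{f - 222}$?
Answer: $\frac{431399}{57} \approx 7568.4$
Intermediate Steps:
$r{\left(f \right)} = \frac{2 f}{-222 + f}$
$r{\left(l \right)} + \left(111 - 24\right)^{2} = 2 \cdot 51 \frac{1}{-222 + 51} + \left(111 - 24\right)^{2} = 2 \cdot 51 \frac{1}{-171} + 87^{2} = 2 \cdot 51 \left(- \frac{1}{171}\right) + 7569 = - \frac{34}{57} + 7569 = \frac{431399}{57}$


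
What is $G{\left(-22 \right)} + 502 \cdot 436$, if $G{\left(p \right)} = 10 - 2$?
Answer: $218880$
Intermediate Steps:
$G{\left(p \right)} = 8$ ($G{\left(p \right)} = 10 - 2 = 8$)
$G{\left(-22 \right)} + 502 \cdot 436 = 8 + 502 \cdot 436 = 8 + 218872 = 218880$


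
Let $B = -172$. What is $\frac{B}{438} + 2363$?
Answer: $\frac{517411}{219} \approx 2362.6$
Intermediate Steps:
$\frac{B}{438} + 2363 = - \frac{172}{438} + 2363 = \left(-172\right) \frac{1}{438} + 2363 = - \frac{86}{219} + 2363 = \frac{517411}{219}$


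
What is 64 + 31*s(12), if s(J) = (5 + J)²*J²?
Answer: 1290160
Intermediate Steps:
s(J) = J²*(5 + J)²
64 + 31*s(12) = 64 + 31*(12²*(5 + 12)²) = 64 + 31*(144*17²) = 64 + 31*(144*289) = 64 + 31*41616 = 64 + 1290096 = 1290160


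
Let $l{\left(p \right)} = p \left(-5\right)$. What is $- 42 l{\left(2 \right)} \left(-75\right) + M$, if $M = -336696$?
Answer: $-368196$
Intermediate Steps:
$l{\left(p \right)} = - 5 p$
$- 42 l{\left(2 \right)} \left(-75\right) + M = - 42 \left(\left(-5\right) 2\right) \left(-75\right) - 336696 = \left(-42\right) \left(-10\right) \left(-75\right) - 336696 = 420 \left(-75\right) - 336696 = -31500 - 336696 = -368196$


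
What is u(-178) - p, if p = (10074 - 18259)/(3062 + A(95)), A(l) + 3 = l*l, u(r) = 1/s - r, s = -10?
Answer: 10789643/60420 ≈ 178.58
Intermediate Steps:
u(r) = -⅒ - r (u(r) = 1/(-10) - r = 1*(-⅒) - r = -⅒ - r)
A(l) = -3 + l² (A(l) = -3 + l*l = -3 + l²)
p = -8185/12084 (p = (10074 - 18259)/(3062 + (-3 + 95²)) = -8185/(3062 + (-3 + 9025)) = -8185/(3062 + 9022) = -8185/12084 ≈ -0.67734)
u(-178) - p = (-⅒ - 1*(-178)) - 1*(-8185/12084) = (-⅒ + 178) + 8185/12084 = 1779/10 + 8185/12084 = 10789643/60420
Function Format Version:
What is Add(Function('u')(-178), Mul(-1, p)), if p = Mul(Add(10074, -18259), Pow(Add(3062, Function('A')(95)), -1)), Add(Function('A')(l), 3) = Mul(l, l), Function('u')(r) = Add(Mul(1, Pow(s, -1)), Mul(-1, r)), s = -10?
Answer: Rational(10789643, 60420) ≈ 178.58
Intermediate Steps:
Function('u')(r) = Add(Rational(-1, 10), Mul(-1, r)) (Function('u')(r) = Add(Mul(1, Pow(-10, -1)), Mul(-1, r)) = Add(Mul(1, Rational(-1, 10)), Mul(-1, r)) = Add(Rational(-1, 10), Mul(-1, r)))
Function('A')(l) = Add(-3, Pow(l, 2)) (Function('A')(l) = Add(-3, Mul(l, l)) = Add(-3, Pow(l, 2)))
p = Rational(-8185, 12084) (p = Mul(Add(10074, -18259), Pow(Add(3062, Add(-3, Pow(95, 2))), -1)) = Mul(-8185, Pow(Add(3062, Add(-3, 9025)), -1)) = Mul(-8185, Pow(Add(3062, 9022), -1)) = Mul(-8185, Pow(12084, -1)) = Mul(-8185, Rational(1, 12084)) = Rational(-8185, 12084) ≈ -0.67734)
Add(Function('u')(-178), Mul(-1, p)) = Add(Add(Rational(-1, 10), Mul(-1, -178)), Mul(-1, Rational(-8185, 12084))) = Add(Add(Rational(-1, 10), 178), Rational(8185, 12084)) = Add(Rational(1779, 10), Rational(8185, 12084)) = Rational(10789643, 60420)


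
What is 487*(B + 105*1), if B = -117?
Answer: -5844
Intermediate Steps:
487*(B + 105*1) = 487*(-117 + 105*1) = 487*(-117 + 105) = 487*(-12) = -5844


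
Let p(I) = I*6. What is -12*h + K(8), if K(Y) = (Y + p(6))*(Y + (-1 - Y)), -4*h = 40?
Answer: 76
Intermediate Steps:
h = -10 (h = -1/4*40 = -10)
p(I) = 6*I
K(Y) = -36 - Y (K(Y) = (Y + 6*6)*(Y + (-1 - Y)) = (Y + 36)*(-1) = (36 + Y)*(-1) = -36 - Y)
-12*h + K(8) = -12*(-10) + (-36 - 1*8) = 120 + (-36 - 8) = 120 - 44 = 76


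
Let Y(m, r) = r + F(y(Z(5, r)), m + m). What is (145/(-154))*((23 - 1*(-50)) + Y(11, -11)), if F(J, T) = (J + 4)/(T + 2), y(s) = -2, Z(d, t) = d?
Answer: -108025/1848 ≈ -58.455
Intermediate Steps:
F(J, T) = (4 + J)/(2 + T)
Y(m, r) = r + 2/(2 + 2*m) (Y(m, r) = r + (4 - 2)/(2 + (m + m)) = r + 2/(2 + 2*m))
(145/(-154))*((23 - 1*(-50)) + Y(11, -11)) = (145/(-154))*((23 - 1*(-50)) + (1 - 11*(1 + 11))/(1 + 11)) = (145*(-1/154))*((23 + 50) + (1 - 11*12)/12) = -145*(73 + (1 - 132)/12)/154 = -145*(73 + (1/12)*(-131))/154 = -145*(73 - 131/12)/154 = -145/154*745/12 = -108025/1848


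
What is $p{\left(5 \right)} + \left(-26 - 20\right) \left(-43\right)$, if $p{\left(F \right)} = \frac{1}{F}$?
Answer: $\frac{9891}{5} \approx 1978.2$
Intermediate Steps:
$p{\left(5 \right)} + \left(-26 - 20\right) \left(-43\right) = \frac{1}{5} + \left(-26 - 20\right) \left(-43\right) = \frac{1}{5} - -1978 = \frac{1}{5} + 1978 = \frac{9891}{5}$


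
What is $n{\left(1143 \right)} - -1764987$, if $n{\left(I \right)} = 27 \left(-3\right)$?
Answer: $1764906$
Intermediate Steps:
$n{\left(I \right)} = -81$
$n{\left(1143 \right)} - -1764987 = -81 - -1764987 = -81 + 1764987 = 1764906$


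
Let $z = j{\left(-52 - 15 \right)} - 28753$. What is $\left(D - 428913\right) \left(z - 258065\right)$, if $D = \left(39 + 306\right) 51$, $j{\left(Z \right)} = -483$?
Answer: $118172072718$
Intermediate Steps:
$D = 17595$ ($D = 345 \cdot 51 = 17595$)
$z = -29236$ ($z = -483 - 28753 = -29236$)
$\left(D - 428913\right) \left(z - 258065\right) = \left(17595 - 428913\right) \left(-29236 - 258065\right) = \left(-411318\right) \left(-287301\right) = 118172072718$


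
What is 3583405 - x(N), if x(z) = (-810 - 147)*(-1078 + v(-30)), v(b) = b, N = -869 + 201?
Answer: 2523049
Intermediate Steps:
N = -668
x(z) = 1060356 (x(z) = (-810 - 147)*(-1078 - 30) = -957*(-1108) = 1060356)
3583405 - x(N) = 3583405 - 1*1060356 = 3583405 - 1060356 = 2523049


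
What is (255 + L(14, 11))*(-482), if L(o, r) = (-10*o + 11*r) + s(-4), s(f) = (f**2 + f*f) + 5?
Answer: -131586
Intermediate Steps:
s(f) = 5 + 2*f**2 (s(f) = (f**2 + f**2) + 5 = 2*f**2 + 5 = 5 + 2*f**2)
L(o, r) = 37 - 10*o + 11*r (L(o, r) = (-10*o + 11*r) + (5 + 2*(-4)**2) = (-10*o + 11*r) + (5 + 2*16) = (-10*o + 11*r) + (5 + 32) = (-10*o + 11*r) + 37 = 37 - 10*o + 11*r)
(255 + L(14, 11))*(-482) = (255 + (37 - 10*14 + 11*11))*(-482) = (255 + (37 - 140 + 121))*(-482) = (255 + 18)*(-482) = 273*(-482) = -131586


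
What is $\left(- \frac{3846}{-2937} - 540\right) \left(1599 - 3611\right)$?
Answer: $\frac{1061084536}{979} \approx 1.0838 \cdot 10^{6}$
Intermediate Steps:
$\left(- \frac{3846}{-2937} - 540\right) \left(1599 - 3611\right) = \left(\left(-3846\right) \left(- \frac{1}{2937}\right) - 540\right) \left(-2012\right) = \left(\frac{1282}{979} - 540\right) \left(-2012\right) = \left(- \frac{527378}{979}\right) \left(-2012\right) = \frac{1061084536}{979}$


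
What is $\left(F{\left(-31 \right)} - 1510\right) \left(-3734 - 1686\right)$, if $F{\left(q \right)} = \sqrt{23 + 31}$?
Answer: $8184200 - 16260 \sqrt{6} \approx 8.1444 \cdot 10^{6}$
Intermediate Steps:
$F{\left(q \right)} = 3 \sqrt{6}$ ($F{\left(q \right)} = \sqrt{54} = 3 \sqrt{6}$)
$\left(F{\left(-31 \right)} - 1510\right) \left(-3734 - 1686\right) = \left(3 \sqrt{6} - 1510\right) \left(-3734 - 1686\right) = \left(-1510 + 3 \sqrt{6}\right) \left(-5420\right) = 8184200 - 16260 \sqrt{6}$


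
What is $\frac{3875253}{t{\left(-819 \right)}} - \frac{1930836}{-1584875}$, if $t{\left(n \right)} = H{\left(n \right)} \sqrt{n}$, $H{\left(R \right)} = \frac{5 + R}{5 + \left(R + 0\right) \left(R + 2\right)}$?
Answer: $\frac{1930836}{1584875} + \frac{432173381564 i \sqrt{91}}{37037} \approx 1.2183 + 1.1131 \cdot 10^{8} i$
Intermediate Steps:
$H{\left(R \right)} = \frac{5 + R}{5 + R \left(2 + R\right)}$
$t{\left(n \right)} = \frac{\sqrt{n} \left(5 + n\right)}{5 + n^{2} + 2 n}$ ($t{\left(n \right)} = \frac{5 + n}{5 + n^{2} + 2 n} \sqrt{n} = \frac{\sqrt{n} \left(5 + n\right)}{5 + n^{2} + 2 n}$)
$\frac{3875253}{t{\left(-819 \right)}} - \frac{1930836}{-1584875} = \frac{3875253}{\sqrt{-819} \frac{1}{5 + \left(-819\right)^{2} + 2 \left(-819\right)} \left(5 - 819\right)} - \frac{1930836}{-1584875} = \frac{3875253}{3 i \sqrt{91} \frac{1}{5 + 670761 - 1638} \left(-814\right)} - - \frac{1930836}{1584875} = \frac{3875253}{3 i \sqrt{91} \cdot \frac{1}{669128} \left(-814\right)} + \frac{1930836}{1584875} = \frac{3875253}{\left(- \frac{1221}{334564}\right) i \sqrt{91}} + \frac{1930836}{1584875} = 3875253 \frac{334564 i \sqrt{91}}{111111} + \frac{1930836}{1584875} = \frac{432173381564 i \sqrt{91}}{37037} + \frac{1930836}{1584875} = \frac{1930836}{1584875} + \frac{432173381564 i \sqrt{91}}{37037}$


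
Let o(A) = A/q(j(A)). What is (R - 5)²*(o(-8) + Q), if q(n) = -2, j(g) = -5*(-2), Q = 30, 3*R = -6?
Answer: 1666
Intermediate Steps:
R = -2 (R = (⅓)*(-6) = -2)
j(g) = 10
o(A) = -A/2 (o(A) = A/(-2) = A*(-½) = -A/2)
(R - 5)²*(o(-8) + Q) = (-2 - 5)²*(-½*(-8) + 30) = (-7)²*(4 + 30) = 49*34 = 1666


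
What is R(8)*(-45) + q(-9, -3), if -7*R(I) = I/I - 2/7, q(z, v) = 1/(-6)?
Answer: 1301/294 ≈ 4.4252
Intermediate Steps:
q(z, v) = -⅙
R(I) = -5/49 (R(I) = -(I/I - 2/7)/7 = -(1 - 2*⅐)/7 = -(1 - 2/7)/7 = -⅐*5/7 = -5/49)
R(8)*(-45) + q(-9, -3) = -5/49*(-45) - ⅙ = 225/49 - ⅙ = 1301/294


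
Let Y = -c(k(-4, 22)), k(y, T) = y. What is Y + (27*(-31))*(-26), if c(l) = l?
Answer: 21766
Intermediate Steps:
Y = 4 (Y = -1*(-4) = 4)
Y + (27*(-31))*(-26) = 4 + (27*(-31))*(-26) = 4 - 837*(-26) = 4 + 21762 = 21766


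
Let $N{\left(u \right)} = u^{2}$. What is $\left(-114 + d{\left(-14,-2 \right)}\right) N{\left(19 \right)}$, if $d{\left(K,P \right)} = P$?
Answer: $-41876$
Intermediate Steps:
$\left(-114 + d{\left(-14,-2 \right)}\right) N{\left(19 \right)} = \left(-114 - 2\right) 19^{2} = \left(-116\right) 361 = -41876$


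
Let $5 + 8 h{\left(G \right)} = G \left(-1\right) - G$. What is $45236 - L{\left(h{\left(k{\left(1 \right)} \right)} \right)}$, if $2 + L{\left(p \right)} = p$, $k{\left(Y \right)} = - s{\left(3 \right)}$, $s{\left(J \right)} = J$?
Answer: $\frac{361903}{8} \approx 45238.0$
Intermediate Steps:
$k{\left(Y \right)} = -3$ ($k{\left(Y \right)} = \left(-1\right) 3 = -3$)
$h{\left(G \right)} = - \frac{5}{8} - \frac{G}{4}$ ($h{\left(G \right)} = - \frac{5}{8} + \frac{G \left(-1\right) - G}{8} = - \frac{5}{8} + \frac{- G - G}{8} = - \frac{5}{8} + \frac{\left(-2\right) G}{8} = - \frac{5}{8} - \frac{G}{4}$)
$L{\left(p \right)} = -2 + p$
$45236 - L{\left(h{\left(k{\left(1 \right)} \right)} \right)} = 45236 - \left(-2 - - \frac{1}{8}\right) = 45236 - \left(-2 + \left(- \frac{5}{8} + \frac{3}{4}\right)\right) = 45236 - \left(-2 + \frac{1}{8}\right) = 45236 - - \frac{15}{8} = 45236 + \frac{15}{8} = \frac{361903}{8}$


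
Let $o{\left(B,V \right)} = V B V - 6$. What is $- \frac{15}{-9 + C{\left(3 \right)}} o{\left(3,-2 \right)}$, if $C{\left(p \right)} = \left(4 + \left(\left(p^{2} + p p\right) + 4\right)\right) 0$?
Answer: $10$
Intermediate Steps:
$o{\left(B,V \right)} = -6 + B V^{2}$ ($o{\left(B,V \right)} = B V V - 6 = B V^{2} - 6 = -6 + B V^{2}$)
$C{\left(p \right)} = 0$ ($C{\left(p \right)} = \left(4 + \left(\left(p^{2} + p^{2}\right) + 4\right)\right) 0 = \left(4 + \left(2 p^{2} + 4\right)\right) 0 = \left(4 + \left(4 + 2 p^{2}\right)\right) 0 = \left(8 + 2 p^{2}\right) 0 = 0$)
$- \frac{15}{-9 + C{\left(3 \right)}} o{\left(3,-2 \right)} = - \frac{15}{-9 + 0} \left(-6 + 3 \left(-2\right)^{2}\right) = - \frac{15}{-9} \left(-6 + 3 \cdot 4\right) = \left(-15\right) \left(- \frac{1}{9}\right) \left(-6 + 12\right) = \frac{5}{3} \cdot 6 = 10$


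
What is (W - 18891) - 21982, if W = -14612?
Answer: -55485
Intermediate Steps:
(W - 18891) - 21982 = (-14612 - 18891) - 21982 = -33503 - 21982 = -55485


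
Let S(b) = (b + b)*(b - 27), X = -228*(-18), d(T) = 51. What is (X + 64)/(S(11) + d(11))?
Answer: -4168/301 ≈ -13.847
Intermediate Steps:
X = 4104
S(b) = 2*b*(-27 + b) (S(b) = (2*b)*(-27 + b) = 2*b*(-27 + b))
(X + 64)/(S(11) + d(11)) = (4104 + 64)/(2*11*(-27 + 11) + 51) = 4168/(2*11*(-16) + 51) = 4168/(-352 + 51) = 4168/(-301) = 4168*(-1/301) = -4168/301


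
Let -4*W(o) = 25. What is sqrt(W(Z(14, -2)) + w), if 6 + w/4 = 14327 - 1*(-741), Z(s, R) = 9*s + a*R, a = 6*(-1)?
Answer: sqrt(240967)/2 ≈ 245.44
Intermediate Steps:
a = -6
Z(s, R) = -6*R + 9*s (Z(s, R) = 9*s - 6*R = -6*R + 9*s)
W(o) = -25/4 (W(o) = -1/4*25 = -25/4)
w = 60248 (w = -24 + 4*(14327 - 1*(-741)) = -24 + 4*(14327 + 741) = -24 + 4*15068 = -24 + 60272 = 60248)
sqrt(W(Z(14, -2)) + w) = sqrt(-25/4 + 60248) = sqrt(240967/4) = sqrt(240967)/2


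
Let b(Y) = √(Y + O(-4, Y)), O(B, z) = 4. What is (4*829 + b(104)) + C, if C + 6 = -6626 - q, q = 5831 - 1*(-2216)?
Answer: -11363 + 6*√3 ≈ -11353.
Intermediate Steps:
q = 8047 (q = 5831 + 2216 = 8047)
C = -14679 (C = -6 + (-6626 - 1*8047) = -6 + (-6626 - 8047) = -6 - 14673 = -14679)
b(Y) = √(4 + Y) (b(Y) = √(Y + 4) = √(4 + Y))
(4*829 + b(104)) + C = (4*829 + √(4 + 104)) - 14679 = (3316 + √108) - 14679 = (3316 + 6*√3) - 14679 = -11363 + 6*√3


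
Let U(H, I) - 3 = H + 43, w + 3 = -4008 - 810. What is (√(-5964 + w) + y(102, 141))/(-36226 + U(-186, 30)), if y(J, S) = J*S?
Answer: -2397/6061 - I*√10785/36366 ≈ -0.39548 - 0.0028557*I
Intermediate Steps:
w = -4821 (w = -3 + (-4008 - 810) = -3 - 4818 = -4821)
U(H, I) = 46 + H (U(H, I) = 3 + (H + 43) = 3 + (43 + H) = 46 + H)
(√(-5964 + w) + y(102, 141))/(-36226 + U(-186, 30)) = (√(-5964 - 4821) + 102*141)/(-36226 + (46 - 186)) = (√(-10785) + 14382)/(-36226 - 140) = (I*√10785 + 14382)/(-36366) = (14382 + I*√10785)*(-1/36366) = -2397/6061 - I*√10785/36366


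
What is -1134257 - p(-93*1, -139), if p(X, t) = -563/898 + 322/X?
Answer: -94725997583/83514 ≈ -1.1343e+6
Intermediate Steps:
p(X, t) = -563/898 + 322/X (p(X, t) = -563*1/898 + 322/X = -563/898 + 322/X)
-1134257 - p(-93*1, -139) = -1134257 - (-563/898 + 322/((-93*1))) = -1134257 - (-563/898 + 322/(-93)) = -1134257 - (-563/898 + 322*(-1/93)) = -1134257 - (-563/898 - 322/93) = -1134257 - 1*(-341515/83514) = -1134257 + 341515/83514 = -94725997583/83514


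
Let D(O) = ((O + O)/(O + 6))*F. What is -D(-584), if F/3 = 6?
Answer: -10512/289 ≈ -36.374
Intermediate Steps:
F = 18 (F = 3*6 = 18)
D(O) = 36*O/(6 + O) (D(O) = ((O + O)/(O + 6))*18 = ((2*O)/(6 + O))*18 = (2*O/(6 + O))*18 = 36*O/(6 + O))
-D(-584) = -36*(-584)/(6 - 584) = -36*(-584)/(-578) = -36*(-584)*(-1)/578 = -1*10512/289 = -10512/289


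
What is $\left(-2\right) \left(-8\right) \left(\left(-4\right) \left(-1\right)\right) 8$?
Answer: $512$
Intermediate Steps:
$\left(-2\right) \left(-8\right) \left(\left(-4\right) \left(-1\right)\right) 8 = 16 \cdot 4 \cdot 8 = 64 \cdot 8 = 512$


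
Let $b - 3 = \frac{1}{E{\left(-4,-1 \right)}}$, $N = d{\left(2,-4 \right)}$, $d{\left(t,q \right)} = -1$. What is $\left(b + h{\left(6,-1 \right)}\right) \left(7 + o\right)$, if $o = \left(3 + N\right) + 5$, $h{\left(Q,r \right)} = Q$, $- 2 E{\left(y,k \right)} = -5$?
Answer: $\frac{658}{5} \approx 131.6$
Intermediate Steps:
$E{\left(y,k \right)} = \frac{5}{2}$ ($E{\left(y,k \right)} = \left(- \frac{1}{2}\right) \left(-5\right) = \frac{5}{2}$)
$N = -1$
$b = \frac{17}{5}$ ($b = 3 + \frac{1}{\frac{5}{2}} = 3 + \frac{2}{5} = \frac{17}{5} \approx 3.4$)
$o = 7$ ($o = \left(3 - 1\right) + 5 = 2 + 5 = 7$)
$\left(b + h{\left(6,-1 \right)}\right) \left(7 + o\right) = \left(\frac{17}{5} + 6\right) \left(7 + 7\right) = \frac{47}{5} \cdot 14 = \frac{658}{5}$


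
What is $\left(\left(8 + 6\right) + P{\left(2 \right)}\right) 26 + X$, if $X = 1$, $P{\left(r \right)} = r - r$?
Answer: $365$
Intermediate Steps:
$P{\left(r \right)} = 0$
$\left(\left(8 + 6\right) + P{\left(2 \right)}\right) 26 + X = \left(\left(8 + 6\right) + 0\right) 26 + 1 = \left(14 + 0\right) 26 + 1 = 14 \cdot 26 + 1 = 364 + 1 = 365$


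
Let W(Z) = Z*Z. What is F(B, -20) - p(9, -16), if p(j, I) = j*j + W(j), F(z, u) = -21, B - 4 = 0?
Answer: -183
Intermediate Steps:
B = 4 (B = 4 + 0 = 4)
W(Z) = Z²
p(j, I) = 2*j² (p(j, I) = j*j + j² = j² + j² = 2*j²)
F(B, -20) - p(9, -16) = -21 - 2*9² = -21 - 2*81 = -21 - 1*162 = -21 - 162 = -183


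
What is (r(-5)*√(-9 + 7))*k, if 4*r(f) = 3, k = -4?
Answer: -3*I*√2 ≈ -4.2426*I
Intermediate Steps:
r(f) = ¾ (r(f) = (¼)*3 = ¾)
(r(-5)*√(-9 + 7))*k = (3*√(-9 + 7)/4)*(-4) = (3*√(-2)/4)*(-4) = (3*(I*√2)/4)*(-4) = (3*I*√2/4)*(-4) = -3*I*√2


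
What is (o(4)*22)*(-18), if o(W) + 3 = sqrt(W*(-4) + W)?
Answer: 1188 - 792*I*sqrt(3) ≈ 1188.0 - 1371.8*I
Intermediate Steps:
o(W) = -3 + sqrt(3)*sqrt(-W) (o(W) = -3 + sqrt(W*(-4) + W) = -3 + sqrt(-4*W + W) = -3 + sqrt(-3*W) = -3 + sqrt(3)*sqrt(-W))
(o(4)*22)*(-18) = ((-3 + sqrt(3)*sqrt(-1*4))*22)*(-18) = ((-3 + sqrt(3)*sqrt(-4))*22)*(-18) = ((-3 + sqrt(3)*(2*I))*22)*(-18) = ((-3 + 2*I*sqrt(3))*22)*(-18) = (-66 + 44*I*sqrt(3))*(-18) = 1188 - 792*I*sqrt(3)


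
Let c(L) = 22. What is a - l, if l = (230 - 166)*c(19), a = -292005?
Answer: -293413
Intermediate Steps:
l = 1408 (l = (230 - 166)*22 = 64*22 = 1408)
a - l = -292005 - 1*1408 = -292005 - 1408 = -293413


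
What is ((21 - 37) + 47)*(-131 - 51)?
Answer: -5642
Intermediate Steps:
((21 - 37) + 47)*(-131 - 51) = (-16 + 47)*(-182) = 31*(-182) = -5642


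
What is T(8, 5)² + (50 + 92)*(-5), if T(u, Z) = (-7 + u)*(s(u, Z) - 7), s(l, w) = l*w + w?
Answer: 734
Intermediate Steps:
s(l, w) = w + l*w
T(u, Z) = (-7 + u)*(-7 + Z*(1 + u)) (T(u, Z) = (-7 + u)*(Z*(1 + u) - 7) = (-7 + u)*(-7 + Z*(1 + u)))
T(8, 5)² + (50 + 92)*(-5) = (49 - 7*8 - 7*5*(1 + 8) + 5*8*(1 + 8))² + (50 + 92)*(-5) = (49 - 56 - 7*5*9 + 5*8*9)² + 142*(-5) = (49 - 56 - 315 + 360)² - 710 = 38² - 710 = 1444 - 710 = 734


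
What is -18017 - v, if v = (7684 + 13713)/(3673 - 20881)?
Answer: -310015139/17208 ≈ -18016.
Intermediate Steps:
v = -21397/17208 (v = 21397/(-17208) = 21397*(-1/17208) = -21397/17208 ≈ -1.2434)
-18017 - v = -18017 - 1*(-21397/17208) = -18017 + 21397/17208 = -310015139/17208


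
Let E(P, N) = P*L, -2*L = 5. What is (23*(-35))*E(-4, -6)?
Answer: -8050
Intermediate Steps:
L = -5/2 (L = -½*5 = -5/2 ≈ -2.5000)
E(P, N) = -5*P/2 (E(P, N) = P*(-5/2) = -5*P/2)
(23*(-35))*E(-4, -6) = (23*(-35))*(-5/2*(-4)) = -805*10 = -8050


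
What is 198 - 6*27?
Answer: 36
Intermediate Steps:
198 - 6*27 = 198 - 1*162 = 198 - 162 = 36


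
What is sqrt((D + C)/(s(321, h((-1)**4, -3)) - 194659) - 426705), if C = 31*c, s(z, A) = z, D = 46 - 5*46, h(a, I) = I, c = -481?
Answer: 7*I*sqrt(328887244805590)/194338 ≈ 653.23*I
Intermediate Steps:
D = -184 (D = 46 - 230 = -184)
C = -14911 (C = 31*(-481) = -14911)
sqrt((D + C)/(s(321, h((-1)**4, -3)) - 194659) - 426705) = sqrt((-184 - 14911)/(321 - 194659) - 426705) = sqrt(-15095/(-194338) - 426705) = sqrt(-15095*(-1/194338) - 426705) = sqrt(15095/194338 - 426705) = sqrt(-82924981195/194338) = 7*I*sqrt(328887244805590)/194338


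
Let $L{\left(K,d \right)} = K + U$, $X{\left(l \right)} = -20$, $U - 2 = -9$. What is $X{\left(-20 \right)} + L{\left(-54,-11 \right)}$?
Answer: $-81$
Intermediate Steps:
$U = -7$ ($U = 2 - 9 = -7$)
$L{\left(K,d \right)} = -7 + K$ ($L{\left(K,d \right)} = K - 7 = -7 + K$)
$X{\left(-20 \right)} + L{\left(-54,-11 \right)} = -20 - 61 = -81$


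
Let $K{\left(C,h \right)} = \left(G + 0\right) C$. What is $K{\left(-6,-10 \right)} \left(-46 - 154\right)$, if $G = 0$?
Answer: $0$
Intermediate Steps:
$K{\left(C,h \right)} = 0$ ($K{\left(C,h \right)} = \left(0 + 0\right) C = 0 C = 0$)
$K{\left(-6,-10 \right)} \left(-46 - 154\right) = 0 \left(-46 - 154\right) = 0 \left(-200\right) = 0$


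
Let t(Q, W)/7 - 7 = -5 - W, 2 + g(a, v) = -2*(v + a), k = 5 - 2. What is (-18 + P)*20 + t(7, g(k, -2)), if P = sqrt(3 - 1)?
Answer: -318 + 20*sqrt(2) ≈ -289.72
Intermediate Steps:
P = sqrt(2) ≈ 1.4142
k = 3
g(a, v) = -2 - 2*a - 2*v (g(a, v) = -2 - 2*(v + a) = -2 - 2*(a + v) = -2 + (-2*a - 2*v) = -2 - 2*a - 2*v)
t(Q, W) = 14 - 7*W (t(Q, W) = 49 + 7*(-5 - W) = 49 + (-35 - 7*W) = 14 - 7*W)
(-18 + P)*20 + t(7, g(k, -2)) = (-18 + sqrt(2))*20 + (14 - 7*(-2 - 2*3 - 2*(-2))) = (-360 + 20*sqrt(2)) + (14 - 7*(-2 - 6 + 4)) = (-360 + 20*sqrt(2)) + (14 - 7*(-4)) = (-360 + 20*sqrt(2)) + (14 + 28) = (-360 + 20*sqrt(2)) + 42 = -318 + 20*sqrt(2)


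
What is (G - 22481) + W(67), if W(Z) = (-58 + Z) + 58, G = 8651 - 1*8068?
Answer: -21831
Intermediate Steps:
G = 583 (G = 8651 - 8068 = 583)
W(Z) = Z
(G - 22481) + W(67) = (583 - 22481) + 67 = -21898 + 67 = -21831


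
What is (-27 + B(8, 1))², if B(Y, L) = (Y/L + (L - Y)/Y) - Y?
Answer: 49729/64 ≈ 777.02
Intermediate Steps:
B(Y, L) = -Y + Y/L + (L - Y)/Y (B(Y, L) = (Y/L + (L - Y)/Y) - Y = -Y + Y/L + (L - Y)/Y)
(-27 + B(8, 1))² = (-27 + (-1 - 1*8 + 1/8 + 8/1))² = (-27 + (-1 - 8 + 1*(⅛) + 8*1))² = (-27 + (-1 - 8 + ⅛ + 8))² = (-27 - 7/8)² = (-223/8)² = 49729/64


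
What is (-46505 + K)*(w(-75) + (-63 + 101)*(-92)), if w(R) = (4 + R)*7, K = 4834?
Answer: 166392303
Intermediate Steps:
w(R) = 28 + 7*R
(-46505 + K)*(w(-75) + (-63 + 101)*(-92)) = (-46505 + 4834)*((28 + 7*(-75)) + (-63 + 101)*(-92)) = -41671*((28 - 525) + 38*(-92)) = -41671*(-497 - 3496) = -41671*(-3993) = 166392303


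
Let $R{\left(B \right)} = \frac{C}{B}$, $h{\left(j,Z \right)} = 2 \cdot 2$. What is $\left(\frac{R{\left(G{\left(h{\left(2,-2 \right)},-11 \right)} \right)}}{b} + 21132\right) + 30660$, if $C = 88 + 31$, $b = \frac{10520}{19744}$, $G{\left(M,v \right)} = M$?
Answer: $\frac{68179903}{1315} \approx 51848.0$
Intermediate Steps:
$h{\left(j,Z \right)} = 4$
$b = \frac{1315}{2468}$ ($b = 10520 \cdot \frac{1}{19744} = \frac{1315}{2468} \approx 0.53282$)
$C = 119$
$R{\left(B \right)} = \frac{119}{B}$
$\left(\frac{R{\left(G{\left(h{\left(2,-2 \right)},-11 \right)} \right)}}{b} + 21132\right) + 30660 = \left(\frac{119 \cdot \frac{1}{4}}{\frac{1315}{2468}} + 21132\right) + 30660 = \left(119 \cdot \frac{1}{4} \cdot \frac{2468}{1315} + 21132\right) + 30660 = \left(\frac{119}{4} \cdot \frac{2468}{1315} + 21132\right) + 30660 = \left(\frac{73423}{1315} + 21132\right) + 30660 = \frac{27862003}{1315} + 30660 = \frac{68179903}{1315}$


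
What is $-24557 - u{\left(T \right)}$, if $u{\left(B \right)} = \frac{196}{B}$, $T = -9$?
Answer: $- \frac{220817}{9} \approx -24535.0$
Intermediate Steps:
$-24557 - u{\left(T \right)} = -24557 - \frac{196}{-9} = -24557 - 196 \left(- \frac{1}{9}\right) = -24557 - - \frac{196}{9} = -24557 + \frac{196}{9} = - \frac{220817}{9}$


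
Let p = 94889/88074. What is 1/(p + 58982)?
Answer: 88074/5194875557 ≈ 1.6954e-5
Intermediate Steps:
p = 94889/88074 (p = 94889*(1/88074) = 94889/88074 ≈ 1.0774)
1/(p + 58982) = 1/(94889/88074 + 58982) = 1/(5194875557/88074) = 88074/5194875557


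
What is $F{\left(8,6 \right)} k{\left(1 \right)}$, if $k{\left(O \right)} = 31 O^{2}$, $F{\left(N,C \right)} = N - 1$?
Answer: $217$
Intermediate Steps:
$F{\left(N,C \right)} = -1 + N$ ($F{\left(N,C \right)} = N - 1 = -1 + N$)
$F{\left(8,6 \right)} k{\left(1 \right)} = \left(-1 + 8\right) 31 \cdot 1^{2} = 7 \cdot 31 \cdot 1 = 7 \cdot 31 = 217$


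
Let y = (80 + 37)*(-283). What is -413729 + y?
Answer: -446840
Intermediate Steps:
y = -33111 (y = 117*(-283) = -33111)
-413729 + y = -413729 - 33111 = -446840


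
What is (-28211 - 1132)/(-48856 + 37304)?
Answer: 29343/11552 ≈ 2.5401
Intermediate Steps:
(-28211 - 1132)/(-48856 + 37304) = -29343/(-11552) = -29343*(-1/11552) = 29343/11552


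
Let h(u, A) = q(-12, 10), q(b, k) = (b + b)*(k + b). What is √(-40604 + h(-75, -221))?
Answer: 2*I*√10139 ≈ 201.39*I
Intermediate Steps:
q(b, k) = 2*b*(b + k) (q(b, k) = (2*b)*(b + k) = 2*b*(b + k))
h(u, A) = 48 (h(u, A) = 2*(-12)*(-12 + 10) = 2*(-12)*(-2) = 48)
√(-40604 + h(-75, -221)) = √(-40604 + 48) = √(-40556) = 2*I*√10139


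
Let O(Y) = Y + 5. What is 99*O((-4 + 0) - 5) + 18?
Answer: -378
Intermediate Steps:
O(Y) = 5 + Y
99*O((-4 + 0) - 5) + 18 = 99*(5 + ((-4 + 0) - 5)) + 18 = 99*(5 + (-4 - 5)) + 18 = 99*(5 - 9) + 18 = 99*(-4) + 18 = -396 + 18 = -378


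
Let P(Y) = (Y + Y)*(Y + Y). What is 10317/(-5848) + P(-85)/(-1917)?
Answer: -188784889/11210616 ≈ -16.840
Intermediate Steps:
P(Y) = 4*Y² (P(Y) = (2*Y)*(2*Y) = 4*Y²)
10317/(-5848) + P(-85)/(-1917) = 10317/(-5848) + (4*(-85)²)/(-1917) = 10317*(-1/5848) + (4*7225)*(-1/1917) = -10317/5848 + 28900*(-1/1917) = -10317/5848 - 28900/1917 = -188784889/11210616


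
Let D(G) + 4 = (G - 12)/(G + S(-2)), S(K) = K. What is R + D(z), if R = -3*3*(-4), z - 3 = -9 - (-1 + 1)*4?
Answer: 137/4 ≈ 34.250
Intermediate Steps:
z = -6 (z = 3 + (-9 - (-1 + 1)*4) = 3 + (-9 - 0*4) = 3 + (-9 - 1*0) = 3 + (-9 + 0) = 3 - 9 = -6)
D(G) = -4 + (-12 + G)/(-2 + G) (D(G) = -4 + (G - 12)/(G - 2) = -4 + (-12 + G)/(-2 + G))
R = 36 (R = -9*(-4) = 36)
R + D(z) = 36 + (-4 - 3*(-6))/(-2 - 6) = 36 + (-4 + 18)/(-8) = 36 - 1/8*14 = 36 - 7/4 = 137/4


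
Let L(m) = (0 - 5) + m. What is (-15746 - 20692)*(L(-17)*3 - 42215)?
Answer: 1540635078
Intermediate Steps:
L(m) = -5 + m
(-15746 - 20692)*(L(-17)*3 - 42215) = (-15746 - 20692)*((-5 - 17)*3 - 42215) = -36438*(-22*3 - 42215) = -36438*(-66 - 42215) = -36438*(-42281) = 1540635078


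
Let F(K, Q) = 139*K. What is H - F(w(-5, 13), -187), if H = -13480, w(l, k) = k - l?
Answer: -15982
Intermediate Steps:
H - F(w(-5, 13), -187) = -13480 - 139*(13 - 1*(-5)) = -13480 - 139*(13 + 5) = -13480 - 139*18 = -13480 - 1*2502 = -13480 - 2502 = -15982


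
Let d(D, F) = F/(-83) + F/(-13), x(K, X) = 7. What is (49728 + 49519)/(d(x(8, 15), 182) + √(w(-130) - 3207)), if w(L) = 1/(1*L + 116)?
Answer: -154996818816/334597915 - 683712583*I*√628586/334597915 ≈ -463.23 - 1620.1*I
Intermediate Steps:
d(D, F) = -96*F/1079 (d(D, F) = F*(-1/83) + F*(-1/13) = -F/83 - F/13 = -96*F/1079)
w(L) = 1/(116 + L) (w(L) = 1/(L + 116) = 1/(116 + L))
(49728 + 49519)/(d(x(8, 15), 182) + √(w(-130) - 3207)) = (49728 + 49519)/(-96/1079*182 + √(1/(116 - 130) - 3207)) = 99247/(-1344/83 + √(1/(-14) - 3207)) = 99247/(-1344/83 + √(-1/14 - 3207)) = 99247/(-1344/83 + √(-44899/14)) = 99247/(-1344/83 + I*√628586/14)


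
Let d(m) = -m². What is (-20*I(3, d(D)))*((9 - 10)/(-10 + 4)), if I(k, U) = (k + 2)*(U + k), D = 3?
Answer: 100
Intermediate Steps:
I(k, U) = (2 + k)*(U + k)
(-20*I(3, d(D)))*((9 - 10)/(-10 + 4)) = (-20*(3² + 2*(-1*3²) + 2*3 - 1*3²*3))*((9 - 10)/(-10 + 4)) = (-20*(9 + 2*(-1*9) + 6 - 1*9*3))*(-1/(-6)) = (-20*(9 + 2*(-9) + 6 - 9*3))*(-1*(-⅙)) = -20*(9 - 18 + 6 - 27)*(⅙) = -20*(-30)*(⅙) = 600*(⅙) = 100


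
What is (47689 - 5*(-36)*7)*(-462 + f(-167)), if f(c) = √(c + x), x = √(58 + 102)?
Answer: -22614438 + 48949*I*√(167 - 4*√10) ≈ -2.2614e+7 + 6.0813e+5*I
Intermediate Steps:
x = 4*√10 (x = √160 = 4*√10 ≈ 12.649)
f(c) = √(c + 4*√10)
(47689 - 5*(-36)*7)*(-462 + f(-167)) = (47689 - 5*(-36)*7)*(-462 + √(-167 + 4*√10)) = (47689 + 180*7)*(-462 + √(-167 + 4*√10)) = (47689 + 1260)*(-462 + √(-167 + 4*√10)) = 48949*(-462 + √(-167 + 4*√10)) = -22614438 + 48949*√(-167 + 4*√10)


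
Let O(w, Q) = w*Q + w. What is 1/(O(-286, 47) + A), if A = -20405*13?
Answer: -1/278993 ≈ -3.5843e-6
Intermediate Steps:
O(w, Q) = w + Q*w (O(w, Q) = Q*w + w = w + Q*w)
A = -265265
1/(O(-286, 47) + A) = 1/(-286*(1 + 47) - 265265) = 1/(-286*48 - 265265) = 1/(-13728 - 265265) = 1/(-278993) = -1/278993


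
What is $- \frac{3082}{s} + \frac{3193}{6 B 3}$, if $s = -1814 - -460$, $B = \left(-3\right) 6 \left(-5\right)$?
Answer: $\frac{4658081}{1096740} \approx 4.2472$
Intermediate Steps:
$B = 90$ ($B = \left(-18\right) \left(-5\right) = 90$)
$s = -1354$ ($s = -1814 + 460 = -1354$)
$- \frac{3082}{s} + \frac{3193}{6 B 3} = - \frac{3082}{-1354} + \frac{3193}{6 \cdot 90 \cdot 3} = \left(-3082\right) \left(- \frac{1}{1354}\right) + \frac{3193}{540 \cdot 3} = \frac{1541}{677} + \frac{3193}{1620} = \frac{4658081}{1096740}$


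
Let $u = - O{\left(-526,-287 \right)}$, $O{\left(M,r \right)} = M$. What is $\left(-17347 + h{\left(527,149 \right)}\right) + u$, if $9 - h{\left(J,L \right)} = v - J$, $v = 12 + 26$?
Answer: $-16323$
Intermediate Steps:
$v = 38$
$h{\left(J,L \right)} = -29 + J$ ($h{\left(J,L \right)} = 9 - \left(38 - J\right) = 9 + \left(-38 + J\right) = -29 + J$)
$u = 526$ ($u = \left(-1\right) \left(-526\right) = 526$)
$\left(-17347 + h{\left(527,149 \right)}\right) + u = \left(-17347 + \left(-29 + 527\right)\right) + 526 = \left(-17347 + 498\right) + 526 = -16849 + 526 = -16323$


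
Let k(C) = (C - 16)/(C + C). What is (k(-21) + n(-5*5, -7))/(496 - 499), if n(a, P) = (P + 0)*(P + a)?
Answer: -9445/126 ≈ -74.960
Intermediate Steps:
k(C) = (-16 + C)/(2*C) (k(C) = (-16 + C)/((2*C)) = (-16 + C)*(1/(2*C)) = (-16 + C)/(2*C))
n(a, P) = P*(P + a)
(k(-21) + n(-5*5, -7))/(496 - 499) = ((1/2)*(-16 - 21)/(-21) - 7*(-7 - 5*5))/(496 - 499) = ((1/2)*(-1/21)*(-37) - 7*(-7 - 25))/(-3) = (37/42 - 7*(-32))*(-1/3) = (37/42 + 224)*(-1/3) = (9445/42)*(-1/3) = -9445/126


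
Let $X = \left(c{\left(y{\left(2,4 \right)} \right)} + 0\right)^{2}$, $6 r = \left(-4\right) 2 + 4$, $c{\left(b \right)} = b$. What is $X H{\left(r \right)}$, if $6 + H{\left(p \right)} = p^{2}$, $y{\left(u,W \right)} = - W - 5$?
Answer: $-450$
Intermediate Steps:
$y{\left(u,W \right)} = -5 - W$
$r = - \frac{2}{3}$ ($r = \frac{\left(-4\right) 2 + 4}{6} = \frac{-8 + 4}{6} = \frac{1}{6} \left(-4\right) = - \frac{2}{3} \approx -0.66667$)
$X = 81$ ($X = \left(\left(-5 - 4\right) + 0\right)^{2} = \left(-9 + 0\right)^{2} = \left(-9\right)^{2} = 81$)
$H{\left(p \right)} = -6 + p^{2}$
$X H{\left(r \right)} = 81 \left(-6 + \left(- \frac{2}{3}\right)^{2}\right) = 81 \left(-6 + \frac{4}{9}\right) = 81 \left(- \frac{50}{9}\right) = -450$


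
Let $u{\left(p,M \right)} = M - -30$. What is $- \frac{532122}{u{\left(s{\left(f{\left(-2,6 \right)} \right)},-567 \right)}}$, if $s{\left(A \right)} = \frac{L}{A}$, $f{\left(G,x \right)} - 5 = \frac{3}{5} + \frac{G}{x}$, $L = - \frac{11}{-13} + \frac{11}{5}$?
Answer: $\frac{177374}{179} \approx 990.92$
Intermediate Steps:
$L = \frac{198}{65}$ ($L = \left(-11\right) \left(- \frac{1}{13}\right) + 11 \cdot \frac{1}{5} = \frac{11}{13} + \frac{11}{5} = \frac{198}{65} \approx 3.0462$)
$f{\left(G,x \right)} = \frac{28}{5} + \frac{G}{x}$ ($f{\left(G,x \right)} = 5 + \left(\frac{3}{5} + \frac{G}{x}\right) = \frac{28}{5} + \frac{G}{x}$)
$s{\left(A \right)} = \frac{198}{65 A}$
$u{\left(p,M \right)} = 30 + M$ ($u{\left(p,M \right)} = M + 30 = 30 + M$)
$- \frac{532122}{u{\left(s{\left(f{\left(-2,6 \right)} \right)},-567 \right)}} = - \frac{532122}{30 - 567} = - \frac{532122}{-537} = \left(-532122\right) \left(- \frac{1}{537}\right) = \frac{177374}{179}$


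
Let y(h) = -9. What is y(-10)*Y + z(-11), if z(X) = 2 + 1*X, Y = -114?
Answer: 1017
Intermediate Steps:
z(X) = 2 + X
y(-10)*Y + z(-11) = -9*(-114) + (2 - 11) = 1026 - 9 = 1017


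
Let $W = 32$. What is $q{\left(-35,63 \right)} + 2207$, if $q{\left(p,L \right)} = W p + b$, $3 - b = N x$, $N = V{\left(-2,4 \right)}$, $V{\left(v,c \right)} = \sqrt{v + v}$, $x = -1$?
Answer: $1090 + 2 i \approx 1090.0 + 2.0 i$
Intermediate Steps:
$V{\left(v,c \right)} = \sqrt{2} \sqrt{v}$ ($V{\left(v,c \right)} = \sqrt{2 v} = \sqrt{2} \sqrt{v}$)
$N = 2 i$ ($N = \sqrt{2} \sqrt{-2} = \sqrt{2} i \sqrt{2} = 2 i \approx 2.0 i$)
$b = 3 + 2 i$ ($b = 3 - 2 i \left(-1\right) = 3 - - 2 i = 3 + 2 i \approx 3.0 + 2.0 i$)
$q{\left(p,L \right)} = 3 + 2 i + 32 p$ ($q{\left(p,L \right)} = 32 p + \left(3 + 2 i\right) = 3 + 2 i + 32 p$)
$q{\left(-35,63 \right)} + 2207 = \left(3 + 2 i + 32 \left(-35\right)\right) + 2207 = \left(3 + 2 i - 1120\right) + 2207 = \left(-1117 + 2 i\right) + 2207 = 1090 + 2 i$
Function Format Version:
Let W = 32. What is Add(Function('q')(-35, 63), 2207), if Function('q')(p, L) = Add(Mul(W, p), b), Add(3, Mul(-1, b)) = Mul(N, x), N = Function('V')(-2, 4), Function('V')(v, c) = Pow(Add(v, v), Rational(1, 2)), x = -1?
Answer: Add(1090, Mul(2, I)) ≈ Add(1090.0, Mul(2.0000, I))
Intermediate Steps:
Function('V')(v, c) = Mul(Pow(2, Rational(1, 2)), Pow(v, Rational(1, 2))) (Function('V')(v, c) = Pow(Mul(2, v), Rational(1, 2)) = Mul(Pow(2, Rational(1, 2)), Pow(v, Rational(1, 2))))
N = Mul(2, I) (N = Mul(Pow(2, Rational(1, 2)), Pow(-2, Rational(1, 2))) = Mul(Pow(2, Rational(1, 2)), Mul(I, Pow(2, Rational(1, 2)))) = Mul(2, I) ≈ Mul(2.0000, I))
b = Add(3, Mul(2, I)) (b = Add(3, Mul(-1, Mul(Mul(2, I), -1))) = Add(3, Mul(-1, Mul(-2, I))) = Add(3, Mul(2, I)) ≈ Add(3.0000, Mul(2.0000, I)))
Function('q')(p, L) = Add(3, Mul(2, I), Mul(32, p)) (Function('q')(p, L) = Add(Mul(32, p), Add(3, Mul(2, I))) = Add(3, Mul(2, I), Mul(32, p)))
Add(Function('q')(-35, 63), 2207) = Add(Add(3, Mul(2, I), Mul(32, -35)), 2207) = Add(Add(3, Mul(2, I), -1120), 2207) = Add(Add(-1117, Mul(2, I)), 2207) = Add(1090, Mul(2, I))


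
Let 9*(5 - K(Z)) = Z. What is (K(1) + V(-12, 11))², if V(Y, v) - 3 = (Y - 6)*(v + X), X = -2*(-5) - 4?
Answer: 7198489/81 ≈ 88870.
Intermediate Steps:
K(Z) = 5 - Z/9
X = 6 (X = 10 - 4 = 6)
V(Y, v) = 3 + (-6 + Y)*(6 + v) (V(Y, v) = 3 + (Y - 6)*(v + 6) = 3 + (-6 + Y)*(6 + v))
(K(1) + V(-12, 11))² = ((5 - ⅑*1) + (-33 - 6*11 + 6*(-12) - 12*11))² = ((5 - ⅑) + (-33 - 66 - 72 - 132))² = (44/9 - 303)² = (-2683/9)² = 7198489/81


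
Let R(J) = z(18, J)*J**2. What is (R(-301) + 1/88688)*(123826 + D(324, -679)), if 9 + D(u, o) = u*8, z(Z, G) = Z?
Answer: 18283037635505065/88688 ≈ 2.0615e+11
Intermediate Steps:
R(J) = 18*J**2
D(u, o) = -9 + 8*u (D(u, o) = -9 + u*8 = -9 + 8*u)
(R(-301) + 1/88688)*(123826 + D(324, -679)) = (18*(-301)**2 + 1/88688)*(123826 + (-9 + 8*324)) = (18*90601 + 1/88688)*(123826 + (-9 + 2592)) = (1630818 + 1/88688)*(123826 + 2583) = (144633986785/88688)*126409 = 18283037635505065/88688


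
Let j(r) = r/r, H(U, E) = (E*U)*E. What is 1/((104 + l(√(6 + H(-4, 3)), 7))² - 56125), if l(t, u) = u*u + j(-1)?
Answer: -1/32409 ≈ -3.0856e-5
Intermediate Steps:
H(U, E) = U*E²
j(r) = 1
l(t, u) = 1 + u² (l(t, u) = u*u + 1 = u² + 1 = 1 + u²)
1/((104 + l(√(6 + H(-4, 3)), 7))² - 56125) = 1/((104 + (1 + 7²))² - 56125) = 1/((104 + (1 + 49))² - 56125) = 1/((104 + 50)² - 56125) = 1/(154² - 56125) = 1/(23716 - 56125) = 1/(-32409) = -1/32409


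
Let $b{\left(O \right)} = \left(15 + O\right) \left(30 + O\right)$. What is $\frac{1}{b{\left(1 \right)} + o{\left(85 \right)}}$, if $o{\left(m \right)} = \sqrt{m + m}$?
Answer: $\frac{248}{122923} - \frac{\sqrt{170}}{245846} \approx 0.0019645$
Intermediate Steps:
$o{\left(m \right)} = \sqrt{2} \sqrt{m}$ ($o{\left(m \right)} = \sqrt{2 m} = \sqrt{2} \sqrt{m}$)
$\frac{1}{b{\left(1 \right)} + o{\left(85 \right)}} = \frac{1}{\left(450 + 1^{2} + 45 \cdot 1\right) + \sqrt{2} \sqrt{85}} = \frac{1}{\left(450 + 1 + 45\right) + \sqrt{170}} = \frac{1}{496 + \sqrt{170}}$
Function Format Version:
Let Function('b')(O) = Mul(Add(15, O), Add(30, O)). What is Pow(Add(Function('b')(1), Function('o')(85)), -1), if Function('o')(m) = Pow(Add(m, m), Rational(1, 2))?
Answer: Add(Rational(248, 122923), Mul(Rational(-1, 245846), Pow(170, Rational(1, 2)))) ≈ 0.0019645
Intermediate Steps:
Function('o')(m) = Mul(Pow(2, Rational(1, 2)), Pow(m, Rational(1, 2))) (Function('o')(m) = Pow(Mul(2, m), Rational(1, 2)) = Mul(Pow(2, Rational(1, 2)), Pow(m, Rational(1, 2))))
Pow(Add(Function('b')(1), Function('o')(85)), -1) = Pow(Add(Add(450, Pow(1, 2), Mul(45, 1)), Mul(Pow(2, Rational(1, 2)), Pow(85, Rational(1, 2)))), -1) = Pow(Add(Add(450, 1, 45), Pow(170, Rational(1, 2))), -1) = Pow(Add(496, Pow(170, Rational(1, 2))), -1)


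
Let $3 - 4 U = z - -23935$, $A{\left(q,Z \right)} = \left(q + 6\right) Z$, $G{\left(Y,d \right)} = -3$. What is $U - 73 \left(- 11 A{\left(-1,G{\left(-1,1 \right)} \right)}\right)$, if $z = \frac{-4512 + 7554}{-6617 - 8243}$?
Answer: $- \frac{535790639}{29720} \approx -18028.0$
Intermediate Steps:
$z = - \frac{1521}{7430}$ ($z = \frac{3042}{-14860} = 3042 \left(- \frac{1}{14860}\right) = - \frac{1521}{7430} \approx -0.20471$)
$A{\left(q,Z \right)} = Z \left(6 + q\right)$ ($A{\left(q,Z \right)} = \left(6 + q\right) Z = Z \left(6 + q\right)$)
$U = - \frac{177813239}{29720}$ ($U = \frac{3}{4} - \frac{- \frac{1521}{7430} - -23935}{4} = \frac{3}{4} - \frac{- \frac{1521}{7430} + 23935}{4} = \frac{3}{4} - \frac{177835529}{29720} = - \frac{177813239}{29720} \approx -5982.9$)
$U - 73 \left(- 11 A{\left(-1,G{\left(-1,1 \right)} \right)}\right) = - \frac{177813239}{29720} - 73 \left(- 11 \left(- 3 \left(6 - 1\right)\right)\right) = - \frac{177813239}{29720} - 73 \left(- 11 \left(\left(-3\right) 5\right)\right) = - \frac{177813239}{29720} - 73 \left(\left(-11\right) \left(-15\right)\right) = - \frac{177813239}{29720} - 73 \cdot 165 = - \frac{177813239}{29720} - 12045 = - \frac{535790639}{29720}$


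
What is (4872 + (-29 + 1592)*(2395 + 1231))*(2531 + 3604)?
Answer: 34799621850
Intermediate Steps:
(4872 + (-29 + 1592)*(2395 + 1231))*(2531 + 3604) = (4872 + 1563*3626)*6135 = (4872 + 5667438)*6135 = 5672310*6135 = 34799621850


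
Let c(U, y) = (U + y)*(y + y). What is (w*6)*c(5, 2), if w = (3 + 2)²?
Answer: 4200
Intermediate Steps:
c(U, y) = 2*y*(U + y) (c(U, y) = (U + y)*(2*y) = 2*y*(U + y))
w = 25 (w = 5² = 25)
(w*6)*c(5, 2) = (25*6)*(2*2*(5 + 2)) = 150*(2*2*7) = 150*28 = 4200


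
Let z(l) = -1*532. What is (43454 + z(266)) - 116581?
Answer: -73659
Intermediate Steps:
z(l) = -532
(43454 + z(266)) - 116581 = (43454 - 532) - 116581 = 42922 - 116581 = -73659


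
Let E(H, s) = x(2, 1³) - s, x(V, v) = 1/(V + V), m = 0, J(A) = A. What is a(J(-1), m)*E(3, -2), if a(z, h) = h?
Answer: 0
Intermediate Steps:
x(V, v) = 1/(2*V)
E(H, s) = ¼ - s (E(H, s) = (½)/2 - s = (½)*(½) - s = ¼ - s)
a(J(-1), m)*E(3, -2) = 0*(¼ - 1*(-2)) = 0*(¼ + 2) = 0*(9/4) = 0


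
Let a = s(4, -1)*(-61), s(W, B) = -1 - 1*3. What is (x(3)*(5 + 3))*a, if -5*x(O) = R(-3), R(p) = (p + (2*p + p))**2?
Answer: -281088/5 ≈ -56218.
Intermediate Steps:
s(W, B) = -4 (s(W, B) = -1 - 3 = -4)
R(p) = 16*p**2 (R(p) = (p + 3*p)**2 = (4*p)**2 = 16*p**2)
x(O) = -144/5 (x(O) = -16*(-3)**2/5 = -16*9/5 = -1/5*144 = -144/5)
a = 244 (a = -4*(-61) = 244)
(x(3)*(5 + 3))*a = -144*(5 + 3)/5*244 = -144/5*8*244 = -1152/5*244 = -281088/5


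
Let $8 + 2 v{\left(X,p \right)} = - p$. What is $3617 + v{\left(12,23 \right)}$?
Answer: $\frac{7203}{2} \approx 3601.5$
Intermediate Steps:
$v{\left(X,p \right)} = -4 - \frac{p}{2}$ ($v{\left(X,p \right)} = -4 + \frac{\left(-1\right) p}{2} = -4 - \frac{p}{2}$)
$3617 + v{\left(12,23 \right)} = 3617 - \frac{31}{2} = \frac{7203}{2}$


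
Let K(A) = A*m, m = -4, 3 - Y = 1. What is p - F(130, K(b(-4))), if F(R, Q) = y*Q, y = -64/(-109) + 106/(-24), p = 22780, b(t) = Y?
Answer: 7439042/327 ≈ 22749.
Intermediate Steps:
Y = 2 (Y = 3 - 1*1 = 3 - 1 = 2)
b(t) = 2
K(A) = -4*A (K(A) = A*(-4) = -4*A)
y = -5009/1308 (y = -64*(-1/109) + 106*(-1/24) = 64/109 - 53/12 = -5009/1308 ≈ -3.8295)
F(R, Q) = -5009*Q/1308
p - F(130, K(b(-4))) = 22780 - (-5009)*(-4*2)/1308 = 22780 - (-5009)*(-8)/1308 = 22780 - 1*10018/327 = 22780 - 10018/327 = 7439042/327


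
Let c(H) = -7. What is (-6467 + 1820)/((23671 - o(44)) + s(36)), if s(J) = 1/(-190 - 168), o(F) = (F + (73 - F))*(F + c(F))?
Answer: -1663626/7507259 ≈ -0.22160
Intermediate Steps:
o(F) = -511 + 73*F (o(F) = (F + (73 - F))*(F - 7) = 73*(-7 + F) = -511 + 73*F)
s(J) = -1/358 (s(J) = 1/(-358) = -1/358)
(-6467 + 1820)/((23671 - o(44)) + s(36)) = (-6467 + 1820)/((23671 - (-511 + 73*44)) - 1/358) = -4647/((23671 - (-511 + 3212)) - 1/358) = -4647/((23671 - 1*2701) - 1/358) = -4647/((23671 - 2701) - 1/358) = -4647/(20970 - 1/358) = -4647/7507259/358 = -4647*358/7507259 = -1663626/7507259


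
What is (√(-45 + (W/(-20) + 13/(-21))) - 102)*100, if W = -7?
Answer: -10200 + 10*I*√1996365/21 ≈ -10200.0 + 672.82*I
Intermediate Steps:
(√(-45 + (W/(-20) + 13/(-21))) - 102)*100 = (√(-45 + (-7/(-20) + 13/(-21))) - 102)*100 = (√(-45 + (-7*(-1/20) + 13*(-1/21))) - 102)*100 = (√(-45 + (7/20 - 13/21)) - 102)*100 = (√(-45 - 113/420) - 102)*100 = (√(-19013/420) - 102)*100 = (I*√1996365/210 - 102)*100 = (-102 + I*√1996365/210)*100 = -10200 + 10*I*√1996365/21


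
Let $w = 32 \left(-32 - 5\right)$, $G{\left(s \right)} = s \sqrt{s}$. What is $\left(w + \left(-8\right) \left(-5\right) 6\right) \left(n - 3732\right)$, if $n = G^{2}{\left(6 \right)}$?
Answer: $3319104$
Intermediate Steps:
$G{\left(s \right)} = s^{\frac{3}{2}}$
$w = -1184$ ($w = 32 \left(-37\right) = -1184$)
$n = 216$ ($n = \left(6^{\frac{3}{2}}\right)^{2} = \left(6 \sqrt{6}\right)^{2} = 216$)
$\left(w + \left(-8\right) \left(-5\right) 6\right) \left(n - 3732\right) = \left(-1184 + \left(-8\right) \left(-5\right) 6\right) \left(216 - 3732\right) = \left(-1184 + 40 \cdot 6\right) \left(-3516\right) = \left(-1184 + 240\right) \left(-3516\right) = \left(-944\right) \left(-3516\right) = 3319104$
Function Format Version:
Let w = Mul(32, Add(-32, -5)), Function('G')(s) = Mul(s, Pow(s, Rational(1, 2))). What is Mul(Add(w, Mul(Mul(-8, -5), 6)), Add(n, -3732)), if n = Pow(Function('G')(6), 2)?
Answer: 3319104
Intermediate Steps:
Function('G')(s) = Pow(s, Rational(3, 2))
w = -1184 (w = Mul(32, -37) = -1184)
n = 216 (n = Pow(Pow(6, Rational(3, 2)), 2) = Pow(Mul(6, Pow(6, Rational(1, 2))), 2) = 216)
Mul(Add(w, Mul(Mul(-8, -5), 6)), Add(n, -3732)) = Mul(Add(-1184, Mul(Mul(-8, -5), 6)), Add(216, -3732)) = Mul(Add(-1184, Mul(40, 6)), -3516) = Mul(Add(-1184, 240), -3516) = Mul(-944, -3516) = 3319104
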